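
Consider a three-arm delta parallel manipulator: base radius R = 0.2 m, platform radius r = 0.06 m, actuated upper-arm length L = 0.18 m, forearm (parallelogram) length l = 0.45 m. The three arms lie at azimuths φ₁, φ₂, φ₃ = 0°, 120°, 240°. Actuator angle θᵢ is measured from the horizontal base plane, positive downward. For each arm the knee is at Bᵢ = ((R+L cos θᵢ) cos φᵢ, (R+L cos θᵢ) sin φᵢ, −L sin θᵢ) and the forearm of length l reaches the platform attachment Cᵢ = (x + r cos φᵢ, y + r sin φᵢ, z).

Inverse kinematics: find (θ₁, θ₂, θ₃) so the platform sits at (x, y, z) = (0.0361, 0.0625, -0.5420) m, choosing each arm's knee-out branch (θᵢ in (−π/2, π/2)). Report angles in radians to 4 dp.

φ1=0.0° → target in arm frame (0.0361, 0.0625)
  A=0.1039, B=-0.5420, C=(l²−L²−A²−y'²−z²)/(2L)=-0.3843
  θ1 = atan2(B,A) + arccos(C/0.5519) = 0.9598
arm 2 (φ=120.0°): x'=0.0361, y'=-0.0625
  A cos θ + B sin θ = C:  0.1039·cos θ + -0.5420·sin θ = -0.3844
  θ2 = atan2(B,A) + arccos(C/0.5519) = 0.9599
arm 3 (φ=240.0°): x'=-0.0722, y'=0.0000
  A=0.2122, B=-0.5420, C=(l²−L²−A²−y'²−z²)/(2L)=-0.4686
  √(A²+B²)=0.5821;  θ3 = -1.1977+2.5065 ≈ 1.3088

θ₁ = 0.9598, θ₂ = 0.9599, θ₃ = 1.3088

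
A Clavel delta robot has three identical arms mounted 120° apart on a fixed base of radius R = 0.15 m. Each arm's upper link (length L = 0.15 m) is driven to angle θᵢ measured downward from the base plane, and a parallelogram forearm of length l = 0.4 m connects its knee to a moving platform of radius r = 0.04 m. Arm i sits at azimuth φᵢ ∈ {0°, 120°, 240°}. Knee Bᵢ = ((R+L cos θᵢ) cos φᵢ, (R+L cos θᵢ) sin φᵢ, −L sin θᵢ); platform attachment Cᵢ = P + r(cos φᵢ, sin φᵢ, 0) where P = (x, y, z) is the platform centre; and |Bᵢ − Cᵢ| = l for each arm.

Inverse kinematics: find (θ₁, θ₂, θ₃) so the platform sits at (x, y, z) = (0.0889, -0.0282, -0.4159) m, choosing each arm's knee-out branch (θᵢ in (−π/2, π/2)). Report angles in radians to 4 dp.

θ₁ = 0.3490, θ₂ = 0.9599, θ₃ = 0.7857

φ1=0.0° → target in arm frame (0.0889, -0.0282)
  e−x'=0.0211;  (l²−L²−(e−x')²−y'²−z²)/2L = -0.1224
  θ1 = atan2(B,A) + arccos(C/0.4164) = 0.3490
arm 2 (φ=120.0°): x'=-0.0689, y'=-0.0629
  A=0.1789, B=-0.4159, C=(l²−L²−A²−y'²−z²)/(2L)=-0.2381
  θ2 = atan2(B,A) + arccos(C/0.4527) = 0.9599
rotate P by −φ3: (-0.0200, 0.0911, -0.4159)
  A cos θ + B sin θ = C:  0.1300·cos θ + -0.4159·sin θ = -0.2023
  γ=atan2(-0.4159,0.1300)=-1.2678;  ψ=arccos(-0.4642)=2.0535;  θ3=γ+ψ≈0.7857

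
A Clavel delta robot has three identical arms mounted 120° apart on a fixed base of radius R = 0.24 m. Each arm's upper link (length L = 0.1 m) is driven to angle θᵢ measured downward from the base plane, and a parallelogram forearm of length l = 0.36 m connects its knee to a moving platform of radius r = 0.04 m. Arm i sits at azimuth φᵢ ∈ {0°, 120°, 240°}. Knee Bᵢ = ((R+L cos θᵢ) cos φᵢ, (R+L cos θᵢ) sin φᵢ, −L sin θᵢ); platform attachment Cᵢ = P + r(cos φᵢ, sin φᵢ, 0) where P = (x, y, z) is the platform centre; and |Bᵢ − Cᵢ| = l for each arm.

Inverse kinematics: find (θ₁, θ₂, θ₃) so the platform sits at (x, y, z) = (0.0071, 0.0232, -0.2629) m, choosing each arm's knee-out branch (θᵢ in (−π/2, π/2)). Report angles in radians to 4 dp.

φ1=0.0° → target in arm frame (0.0071, 0.0232)
  A=0.1929, B=-0.2629, C=(l²−L²−A²−y'²−z²)/(2L)=0.0637
  θ1 = atan2(B,A) + arccos(C/0.3261) = 0.4365
arm 2 (φ=120.0°): x'=0.0165, y'=-0.0177
  e−x'=0.1835;  (l²−L²−(e−x')²−y'²−z²)/2L = 0.0826
  θ2 = atan2(B,A) + arccos(C/0.3206) = 0.3488
arm 3 (φ=240.0°): x'=-0.0236, y'=-0.0055
  A cos θ + B sin θ = C:  0.2236·cos θ + -0.2629·sin θ = 0.0022
  θ3 = atan2(B,A) + arccos(C/0.3452) = 0.6985

θ₁ = 0.4365, θ₂ = 0.3488, θ₃ = 0.6985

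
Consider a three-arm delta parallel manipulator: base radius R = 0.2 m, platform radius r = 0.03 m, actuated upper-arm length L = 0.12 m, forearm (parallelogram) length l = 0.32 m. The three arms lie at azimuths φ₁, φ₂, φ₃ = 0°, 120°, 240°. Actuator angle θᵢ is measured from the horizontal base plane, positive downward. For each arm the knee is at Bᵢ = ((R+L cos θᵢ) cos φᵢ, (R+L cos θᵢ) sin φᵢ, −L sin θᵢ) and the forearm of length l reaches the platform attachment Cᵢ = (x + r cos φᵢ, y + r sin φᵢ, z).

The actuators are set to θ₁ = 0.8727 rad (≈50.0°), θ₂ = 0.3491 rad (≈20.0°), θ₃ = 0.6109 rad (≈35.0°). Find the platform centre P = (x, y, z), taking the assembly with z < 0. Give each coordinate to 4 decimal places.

(-0.0354, 0.0186, -0.2410)

arm 1 at φ=0.0°: ρ1 = 0.2471;  S1 = (0.2471, 0.0000, -0.0919)
S2 = (0.2828·cos120.0°, 0.2828·sin120.0°, -0.0410) = (-0.1414, 0.2449, -0.0410)
S3 = (0.2683·cos240.0°, 0.2683·sin240.0°, -0.0688) = (-0.1341, -0.2324, -0.0688)
|S₂|²−|S₁|² = 0.0121;  |S₃|²−|S₁|² = 0.0072
[-0.7770 0.4898 0.1018]·P = 0.0121;  [-0.7626 -0.4647 0.0462]·P = 0.0072
det = 0.7346;  x = -0.0125+0.0952z,  y = 0.0050+-0.0568z
sphere 1 gives Az²+Bz+C=0 with A=1.0123, B=0.1339, C=-0.0265;  B²−4AC=0.1254;  roots -0.2410, 0.1088;  negative root z = -0.2410
x = -0.0354, y = 0.0186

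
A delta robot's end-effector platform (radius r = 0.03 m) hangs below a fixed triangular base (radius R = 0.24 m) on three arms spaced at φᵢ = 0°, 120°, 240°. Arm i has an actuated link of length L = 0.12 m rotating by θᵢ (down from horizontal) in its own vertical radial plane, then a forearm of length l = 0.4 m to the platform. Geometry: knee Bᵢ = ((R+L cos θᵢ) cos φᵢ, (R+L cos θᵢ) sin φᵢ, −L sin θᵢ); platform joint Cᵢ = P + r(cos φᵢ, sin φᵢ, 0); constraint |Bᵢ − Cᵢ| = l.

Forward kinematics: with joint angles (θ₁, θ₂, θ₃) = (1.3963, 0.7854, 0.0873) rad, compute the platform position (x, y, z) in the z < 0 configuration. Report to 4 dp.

φ1=0.0°: virtual centre (0.2308, 0.0000, -0.1182), radius l
φ2=120.0°: virtual centre (-0.1474, 0.2553, -0.0849), radius l
S3 = (0.3295·cos240.0°, 0.3295·sin240.0°, -0.0105) = (-0.1648, -0.2854, -0.0105)
|S₂|²−|S₁|² = 0.0269;  |S₃|²−|S₁|² = 0.0415
[-0.7565 0.5107 0.0666]·P = 0.0269;  [-0.7912 -0.5708 0.2154]·P = 0.0415
det = 0.8359;  x = -0.0437+0.1771z,  y = -0.0121+0.1319z
into |P−S₁|² = l²: 1.0488z² + 0.1359z + -0.0705 = 0;  Δ = 0.3143;  z = -0.3321 or 0.2025 → z<0 root = -0.3321
x = -0.1025, y = -0.0559

(-0.1025, -0.0559, -0.3321)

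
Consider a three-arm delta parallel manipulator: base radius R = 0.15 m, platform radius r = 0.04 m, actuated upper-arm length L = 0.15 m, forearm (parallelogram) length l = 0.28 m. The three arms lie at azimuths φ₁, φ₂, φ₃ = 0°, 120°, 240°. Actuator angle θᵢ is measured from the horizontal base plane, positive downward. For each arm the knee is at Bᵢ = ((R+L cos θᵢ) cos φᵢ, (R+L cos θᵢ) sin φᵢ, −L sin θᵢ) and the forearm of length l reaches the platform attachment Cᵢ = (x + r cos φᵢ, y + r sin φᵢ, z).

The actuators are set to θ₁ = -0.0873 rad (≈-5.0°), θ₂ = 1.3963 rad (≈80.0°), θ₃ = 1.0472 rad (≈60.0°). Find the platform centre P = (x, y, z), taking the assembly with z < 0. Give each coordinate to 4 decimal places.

arm 1 at φ=0.0°: (R−r)+L cos θ1 = 0.2594;  centre 1 = (0.2594, 0.0000, 0.0131)
centre 2 = (0.1360·cos120.0°, 0.1360·sin120.0°, -0.1477) = (-0.0680, 0.1178, -0.1477)
φ3=240.0°: virtual centre (-0.0925, -0.1602, -0.1299), radius l
subtract pairs → two planes through P
linear system: -0.6549x+0.2356y = -0.0271−-0.3216z; -0.7039x+-0.3204y = -0.0164−-0.2860z
Cramer: x(z) = 0.0334-0.4536z;  y(z) = -0.0223+0.1040z
quadratic in z: (1.2166)z²+(0.1743)z+(-0.0267)=0, √Δ=0.4001 → z ∈ {-0.2360, 0.0928}; z = -0.2360 (taking z<0)
x = 0.1405, y = -0.0469

(0.1405, -0.0469, -0.2360)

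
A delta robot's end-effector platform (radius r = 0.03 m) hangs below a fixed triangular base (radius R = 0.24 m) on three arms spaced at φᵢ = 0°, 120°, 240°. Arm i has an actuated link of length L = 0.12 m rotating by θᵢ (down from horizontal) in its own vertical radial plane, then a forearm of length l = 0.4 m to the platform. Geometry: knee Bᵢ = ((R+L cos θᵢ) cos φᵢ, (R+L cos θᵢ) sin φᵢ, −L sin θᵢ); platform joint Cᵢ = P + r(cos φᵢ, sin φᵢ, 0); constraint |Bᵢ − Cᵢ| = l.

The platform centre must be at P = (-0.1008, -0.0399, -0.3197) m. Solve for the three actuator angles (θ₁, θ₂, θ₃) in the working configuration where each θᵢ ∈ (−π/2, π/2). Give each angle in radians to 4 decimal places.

θ₁ = 1.3089, θ₂ = 0.6105, θ₃ = 0.0871

arm 1 (φ=0.0°): x'=-0.1008, y'=-0.0399
  A=0.3108, B=-0.3197, C=(l²−L²−A²−y'²−z²)/(2L)=-0.2283
  γ=atan2(-0.3197,0.3108)=-0.7995;  ψ=arccos(-0.5121)=2.1084;  θ1=γ+ψ≈1.3089
φ2=120.0° → target in arm frame (0.0158, 0.1072)
  A cos θ + B sin θ = C:  0.1942·cos θ + -0.3197·sin θ = -0.0242
  γ=atan2(-0.3197,0.1942)=-1.0250;  ψ=arccos(-0.0647)=1.6355;  θ2=γ+ψ≈0.6105
rotate P by −φ3: (0.0850, -0.0673, -0.3197)
  e−x'=0.1250;  (l²−L²−(e−x')²−y'²−z²)/2L = 0.0968
  θ3 = atan2(B,A) + arccos(C/0.3433) = 0.0871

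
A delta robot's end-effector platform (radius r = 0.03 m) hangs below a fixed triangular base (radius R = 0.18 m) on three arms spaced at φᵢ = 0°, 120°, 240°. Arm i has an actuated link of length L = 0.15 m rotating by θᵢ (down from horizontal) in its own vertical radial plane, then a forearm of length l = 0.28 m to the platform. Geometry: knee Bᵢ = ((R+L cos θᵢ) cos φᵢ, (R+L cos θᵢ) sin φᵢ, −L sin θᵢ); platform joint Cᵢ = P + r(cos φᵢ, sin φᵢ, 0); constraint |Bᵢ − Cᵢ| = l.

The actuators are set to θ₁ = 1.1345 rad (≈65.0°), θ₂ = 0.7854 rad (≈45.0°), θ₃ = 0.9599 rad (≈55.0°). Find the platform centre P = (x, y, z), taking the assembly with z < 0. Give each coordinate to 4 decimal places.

(-0.0314, 0.0170, -0.2708)

φ1=0.0°: virtual centre (0.2134, 0.0000, -0.1359), radius l
centre 2 = (0.2561·cos120.0°, 0.2561·sin120.0°, -0.1061) = (-0.1280, 0.2218, -0.1061)
arm 3 at φ=240.0°: (R−r)+L cos θ3 = 0.2360;  centre 3 = (-0.1180, -0.2044, -0.1229)
subtract pairs → two planes through P
plane₁₂: -0.6828x+0.4435y+0.0598z = 0.0128
det = 0.5731;  x = -0.0144+0.0629z,  y = 0.0067+-0.0380z
sphere 1 gives Az²+Bz+C=0 with A=1.0054, B=0.2427, C=-0.0080;  B²−4AC=0.0911;  roots -0.2708, 0.0293;  negative root z = -0.2708
x = -0.0314, y = 0.0170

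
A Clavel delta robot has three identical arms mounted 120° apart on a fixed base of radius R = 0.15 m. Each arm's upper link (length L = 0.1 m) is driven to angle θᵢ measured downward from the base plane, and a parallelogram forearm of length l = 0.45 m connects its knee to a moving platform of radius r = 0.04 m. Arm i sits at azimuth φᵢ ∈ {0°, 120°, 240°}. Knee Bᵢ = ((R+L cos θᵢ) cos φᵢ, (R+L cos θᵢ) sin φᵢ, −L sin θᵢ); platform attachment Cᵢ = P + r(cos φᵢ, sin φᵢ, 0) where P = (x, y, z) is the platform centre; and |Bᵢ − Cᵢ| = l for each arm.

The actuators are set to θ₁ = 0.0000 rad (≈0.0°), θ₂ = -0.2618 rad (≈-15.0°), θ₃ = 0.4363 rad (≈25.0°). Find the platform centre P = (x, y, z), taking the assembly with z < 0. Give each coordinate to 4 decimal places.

(0.0133, 0.0787, -0.3970)

arm 1 at φ=0.0°: (R−r)+L cos θ1 = 0.2100;  S1 = (0.2100, 0.0000, 0.0000)
arm 2 at φ=120.0°: (R−r)+L cos θ2 = 0.2066;  S2 = (-0.1033, 0.1789, 0.0259)
S3 = (0.2006·cos240.0°, 0.2006·sin240.0°, -0.0423) = (-0.1003, -0.1738, -0.0423)
subtract pairs → two planes through P
[-0.6266 0.3578 0.0518]·P = -0.0007;  [-0.6206 -0.3475 -0.0845]·P = -0.0021
Cramer: x(z) = 0.0023-0.0279z;  y(z) = 0.0019-0.1935z
quadratic in z: (1.0382)z²+(0.0108)z+(-0.1593)=0, √Δ=0.8135 → z ∈ {-0.3970, 0.3866}; z = -0.3970 (taking z<0)
x = 0.0133, y = 0.0787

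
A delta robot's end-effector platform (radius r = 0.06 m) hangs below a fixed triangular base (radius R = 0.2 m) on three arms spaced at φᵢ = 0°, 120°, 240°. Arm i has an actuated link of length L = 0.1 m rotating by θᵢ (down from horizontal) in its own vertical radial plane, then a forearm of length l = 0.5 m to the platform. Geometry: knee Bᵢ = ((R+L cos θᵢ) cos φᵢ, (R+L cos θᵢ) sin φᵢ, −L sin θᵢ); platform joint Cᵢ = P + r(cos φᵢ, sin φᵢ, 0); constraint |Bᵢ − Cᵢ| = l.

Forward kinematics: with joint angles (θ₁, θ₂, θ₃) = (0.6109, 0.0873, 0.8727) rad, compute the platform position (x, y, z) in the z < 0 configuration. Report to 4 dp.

(-0.0170, 0.0978, -0.4856)

centre 1 = (0.2219·cos0.0°, 0.2219·sin0.0°, -0.0574) = (0.2219, 0.0000, -0.0574)
φ2=120.0°: virtual centre (-0.1198, 0.2075, -0.0087), radius l
φ3=240.0°: virtual centre (-0.1021, -0.1769, -0.0766), radius l
eliminate P² terms by subtracting sphere 1 from 2 and 3
plane₁₂: -0.6834x+0.4150y+0.0973z = 0.0050
det = 0.5108;  x = 0.0006+0.0361z,  y = 0.0129+-0.1749z
quadratic in z: (1.0319)z²+(0.0942)z+(-0.1976)=0, √Δ=0.9079 → z ∈ {-0.4856, 0.3943}; z = -0.4856 (taking z<0)
x = -0.0170, y = 0.0978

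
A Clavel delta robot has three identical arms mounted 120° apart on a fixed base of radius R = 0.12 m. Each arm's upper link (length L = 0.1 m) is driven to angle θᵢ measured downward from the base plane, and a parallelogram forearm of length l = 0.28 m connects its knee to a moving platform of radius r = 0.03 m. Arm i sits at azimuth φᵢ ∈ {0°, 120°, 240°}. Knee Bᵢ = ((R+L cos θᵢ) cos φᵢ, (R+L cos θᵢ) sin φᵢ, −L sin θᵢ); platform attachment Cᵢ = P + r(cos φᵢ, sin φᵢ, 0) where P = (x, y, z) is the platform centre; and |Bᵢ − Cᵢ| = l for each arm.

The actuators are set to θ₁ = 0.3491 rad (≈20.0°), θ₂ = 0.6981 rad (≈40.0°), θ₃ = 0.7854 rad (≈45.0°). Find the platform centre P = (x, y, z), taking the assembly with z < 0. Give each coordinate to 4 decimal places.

φ1=0.0°: virtual centre (0.1840, 0.0000, -0.0342), radius l
S2 = (0.1666·cos120.0°, 0.1666·sin120.0°, -0.0643) = (-0.0833, 0.1443, -0.0643)
φ3=240.0°: virtual centre (-0.0804, -0.1392, -0.0707), radius l
|S₂|²−|S₁|² = -0.0031;  |S₃|²−|S₁|² = -0.0042
linear system: -0.5345x+0.2886y = -0.0031−-0.0601z; -0.5286x+-0.2784y = -0.0042−-0.0730z
Cramer: x(z) = 0.0069-0.1255z;  y(z) = 0.0019-0.0240z
into |P−S₁|² = l²: 1.0163z² + 0.1128z + -0.0459 = 0;  Δ = 0.1992;  z = -0.2750 or 0.1641 → z<0 root = -0.2750
x = 0.0414, y = 0.0085

(0.0414, 0.0085, -0.2750)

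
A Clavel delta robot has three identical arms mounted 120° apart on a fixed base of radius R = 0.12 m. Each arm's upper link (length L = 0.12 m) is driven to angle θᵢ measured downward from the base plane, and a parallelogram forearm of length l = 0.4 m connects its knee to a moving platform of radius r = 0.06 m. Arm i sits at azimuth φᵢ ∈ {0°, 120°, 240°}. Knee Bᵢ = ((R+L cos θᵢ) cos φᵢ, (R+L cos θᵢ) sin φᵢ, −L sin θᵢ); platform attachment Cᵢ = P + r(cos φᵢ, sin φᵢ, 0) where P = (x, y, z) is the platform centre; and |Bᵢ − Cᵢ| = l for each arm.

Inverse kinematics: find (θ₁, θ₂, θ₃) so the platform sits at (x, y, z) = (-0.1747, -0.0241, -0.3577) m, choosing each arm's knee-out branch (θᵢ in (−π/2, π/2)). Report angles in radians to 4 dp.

rotate P by −φ1: (-0.1747, -0.0241, -0.3577)
  e−x'=0.2347;  (l²−L²−(e−x')²−y'²−z²)/2L = -0.1584
  √(A²+B²)=0.4278;  θ1 = -0.9901+1.9501 ≈ 0.9599
φ2=120.0° → target in arm frame (0.0665, 0.1633)
  A cos θ + B sin θ = C:  -0.0065·cos θ + -0.3577·sin θ = -0.0378
  γ=atan2(-0.3577,-0.0065)=-1.5889;  ψ=arccos(-0.1057)=1.6767;  θ2=γ+ψ≈0.0878
φ3=240.0° → target in arm frame (0.1082, -0.1392)
  A=-0.0482, B=-0.3577, C=(l²−L²−A²−y'²−z²)/(2L)=-0.0169
  θ3 = atan2(B,A) + arccos(C/0.3609) = -0.0871

θ₁ = 0.9599, θ₂ = 0.0878, θ₃ = -0.0871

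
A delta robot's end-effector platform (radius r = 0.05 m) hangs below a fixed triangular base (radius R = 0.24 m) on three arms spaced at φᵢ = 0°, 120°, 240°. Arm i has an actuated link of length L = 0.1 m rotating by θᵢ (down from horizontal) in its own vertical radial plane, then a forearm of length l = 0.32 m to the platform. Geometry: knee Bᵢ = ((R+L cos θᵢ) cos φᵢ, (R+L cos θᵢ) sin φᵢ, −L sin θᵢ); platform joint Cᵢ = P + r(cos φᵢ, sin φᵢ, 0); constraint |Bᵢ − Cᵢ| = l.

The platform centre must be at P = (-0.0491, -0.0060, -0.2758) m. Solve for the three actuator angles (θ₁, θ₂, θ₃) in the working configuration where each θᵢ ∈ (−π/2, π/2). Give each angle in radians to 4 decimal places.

θ₁ = 1.3084, θ₂ = 0.7852, θ₃ = 0.6982

arm 1 (φ=0.0°): x'=-0.0491, y'=-0.0060
  e−x'=0.2391;  (l²−L²−(e−x')²−y'²−z²)/2L = -0.2044
  θ1 = atan2(B,A) + arccos(C/0.3650) = 1.3084
arm 2 (φ=120.0°): x'=0.0194, y'=0.0455
  A cos θ + B sin θ = C:  0.1706·cos θ + -0.2758·sin θ = -0.0743
  θ2 = atan2(B,A) + arccos(C/0.3243) = 0.7852
rotate P by −φ3: (0.0297, -0.0395, -0.2758)
  e−x'=0.1603;  (l²−L²−(e−x')²−y'²−z²)/2L = -0.0545
  γ=atan2(-0.2758,0.1603)=-1.0444;  ψ=arccos(-0.1710)=1.7426;  θ3=γ+ψ≈0.6982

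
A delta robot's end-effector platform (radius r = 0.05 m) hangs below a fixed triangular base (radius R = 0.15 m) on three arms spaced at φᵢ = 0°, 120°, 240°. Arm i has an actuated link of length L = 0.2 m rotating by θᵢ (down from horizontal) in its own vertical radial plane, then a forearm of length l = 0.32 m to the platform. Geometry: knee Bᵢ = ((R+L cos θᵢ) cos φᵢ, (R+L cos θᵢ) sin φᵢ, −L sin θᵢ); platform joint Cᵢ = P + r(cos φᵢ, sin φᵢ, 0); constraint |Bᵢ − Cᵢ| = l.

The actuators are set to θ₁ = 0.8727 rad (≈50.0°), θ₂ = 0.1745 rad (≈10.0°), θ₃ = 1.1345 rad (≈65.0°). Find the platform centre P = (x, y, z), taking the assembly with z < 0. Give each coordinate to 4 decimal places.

arm 1 at φ=0.0°: ρ1 = 0.2286;  O1 = (0.2286, 0.0000, -0.1532)
arm 2 at φ=120.0°: ρ2 = 0.2970;  O2 = (-0.1485, 0.2572, -0.0347)
arm 3 at φ=240.0°: ρ3 = 0.1845;  O3 = (-0.0923, -0.1598, -0.1813)
|O₂|²−|O₁|² = 0.0137;  |O₃|²−|O₁|² = -0.0088
[-0.7541 0.5144 0.2370]·P = 0.0137;  [-0.6416 -0.3196 -0.0561]·P = -0.0088
Cramer: x(z) = 0.0003+0.0821z;  y(z) = 0.0270-0.3404z
sphere 1 gives Az²+Bz+C=0 with A=1.1226, B=0.2506, C=-0.0261;  B²−4AC=0.1799;  roots -0.3005, 0.0773;  negative root z = -0.3005
x = -0.0244, y = 0.1293

(-0.0244, 0.1293, -0.3005)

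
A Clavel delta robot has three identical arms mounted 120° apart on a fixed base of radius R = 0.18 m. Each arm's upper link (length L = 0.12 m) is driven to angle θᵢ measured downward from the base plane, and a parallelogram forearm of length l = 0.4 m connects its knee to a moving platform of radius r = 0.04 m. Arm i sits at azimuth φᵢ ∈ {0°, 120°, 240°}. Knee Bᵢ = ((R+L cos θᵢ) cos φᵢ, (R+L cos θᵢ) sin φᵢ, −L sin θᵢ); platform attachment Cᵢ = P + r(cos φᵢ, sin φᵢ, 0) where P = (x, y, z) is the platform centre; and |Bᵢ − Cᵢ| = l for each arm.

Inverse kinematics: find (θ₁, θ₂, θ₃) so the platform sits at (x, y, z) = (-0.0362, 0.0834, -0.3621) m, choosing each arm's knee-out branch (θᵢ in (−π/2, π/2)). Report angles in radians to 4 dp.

φ1=0.0° → target in arm frame (-0.0362, 0.0834)
  e−x'=0.1762;  (l²−L²−(e−x')²−y'²−z²)/2L = -0.0980
  γ=atan2(-0.3621,0.1762)=-1.1179;  ψ=arccos(-0.2433)=1.8166;  θ1=γ+ψ≈0.6987
φ2=120.0° → target in arm frame (0.0903, -0.0103)
  A cos θ + B sin θ = C:  0.0497·cos θ + -0.3621·sin θ = 0.0496
  θ2 = atan2(B,A) + arccos(C/0.3655) = 0.0001
arm 3 (φ=240.0°): x'=-0.0541, y'=-0.0731
  A cos θ + B sin θ = C:  0.1941·cos θ + -0.3621·sin θ = -0.1189
  √(A²+B²)=0.4109;  θ3 = -1.0787+1.8644 ≈ 0.7857

θ₁ = 0.6987, θ₂ = 0.0001, θ₃ = 0.7857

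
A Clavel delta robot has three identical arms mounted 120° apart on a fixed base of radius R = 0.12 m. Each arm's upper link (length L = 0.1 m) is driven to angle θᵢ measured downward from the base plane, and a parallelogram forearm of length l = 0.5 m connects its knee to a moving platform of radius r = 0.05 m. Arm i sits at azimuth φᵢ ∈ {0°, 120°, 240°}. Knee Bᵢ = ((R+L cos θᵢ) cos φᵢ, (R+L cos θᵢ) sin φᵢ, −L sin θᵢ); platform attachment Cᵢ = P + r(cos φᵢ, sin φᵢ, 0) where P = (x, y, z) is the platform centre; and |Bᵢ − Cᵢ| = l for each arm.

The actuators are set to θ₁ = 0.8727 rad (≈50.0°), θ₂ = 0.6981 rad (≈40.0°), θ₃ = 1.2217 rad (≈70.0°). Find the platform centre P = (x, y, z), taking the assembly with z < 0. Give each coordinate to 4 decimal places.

O1 = (0.1343·cos0.0°, 0.1343·sin0.0°, -0.0766) = (0.1343, 0.0000, -0.0766)
φ2=120.0°: virtual centre (-0.0733, 0.1270, -0.0643), radius l
arm 3 at φ=240.0°: ρ3 = 0.1042;  O3 = (-0.0521, -0.0902, -0.0940)
|O₂|²−|O₁|² = 0.0017;  |O₃|²−|O₁|² = -0.0042
[-0.4152 0.2539 0.0247]·P = 0.0017;  [-0.3728 -0.1805 -0.0347]·P = -0.0042
det = 0.1696;  x = 0.0045+-0.0257z,  y = 0.0141+-0.1392z
quadratic in z: (1.0200)z²+(0.1560)z+(-0.2271)=0, √Δ=0.9751 → z ∈ {-0.5544, 0.4015}; z = -0.5544 (taking z<0)
x = 0.0187, y = 0.0913

(0.0187, 0.0913, -0.5544)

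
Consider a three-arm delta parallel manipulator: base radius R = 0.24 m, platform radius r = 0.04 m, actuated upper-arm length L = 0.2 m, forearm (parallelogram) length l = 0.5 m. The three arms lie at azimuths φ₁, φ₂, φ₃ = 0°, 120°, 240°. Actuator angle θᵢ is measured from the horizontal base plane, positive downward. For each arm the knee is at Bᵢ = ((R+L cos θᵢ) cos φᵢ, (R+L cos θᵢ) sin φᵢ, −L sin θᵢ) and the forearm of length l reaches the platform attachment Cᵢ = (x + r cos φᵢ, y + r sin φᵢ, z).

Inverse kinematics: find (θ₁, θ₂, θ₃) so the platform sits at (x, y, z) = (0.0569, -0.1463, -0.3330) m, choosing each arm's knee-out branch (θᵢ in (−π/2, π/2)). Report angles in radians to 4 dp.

rotate P by −φ1: (0.0569, -0.1463, -0.3330)
  A cos θ + B sin θ = C:  0.1431·cos θ + -0.3330·sin θ = 0.1431
  γ=atan2(-0.3330,0.1431)=-1.1649;  ψ=arccos(0.3947)=1.1650;  θ1=γ+ψ≈0.0001
φ2=120.0° → target in arm frame (-0.1551, 0.0239)
  A=0.3551, B=-0.3330, C=(l²−L²−A²−y'²−z²)/(2L)=-0.0690
  γ=atan2(-0.3330,0.3551)=-0.7532;  ψ=arccos(-0.1417)=1.7130;  θ2=γ+ψ≈0.9597
φ3=240.0° → target in arm frame (0.0982, 0.1224)
  A=0.1018, B=-0.3330, C=(l²−L²−A²−y'²−z²)/(2L)=0.1844
  γ=atan2(-0.3330,0.1018)=-1.2742;  ψ=arccos(0.5297)=1.0126;  θ3=γ+ψ≈-0.2616

θ₁ = 0.0001, θ₂ = 0.9597, θ₃ = -0.2616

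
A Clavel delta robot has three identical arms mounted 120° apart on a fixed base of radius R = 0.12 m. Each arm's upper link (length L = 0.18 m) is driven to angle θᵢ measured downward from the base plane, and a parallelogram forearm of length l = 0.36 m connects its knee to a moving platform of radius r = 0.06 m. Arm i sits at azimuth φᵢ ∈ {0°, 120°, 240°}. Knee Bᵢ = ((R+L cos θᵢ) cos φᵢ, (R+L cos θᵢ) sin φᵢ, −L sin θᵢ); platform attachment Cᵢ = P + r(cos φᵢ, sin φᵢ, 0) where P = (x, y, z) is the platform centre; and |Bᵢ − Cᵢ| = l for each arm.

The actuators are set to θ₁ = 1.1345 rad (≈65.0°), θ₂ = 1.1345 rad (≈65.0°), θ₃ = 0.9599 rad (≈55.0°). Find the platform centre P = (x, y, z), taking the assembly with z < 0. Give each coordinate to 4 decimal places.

(-0.0200, -0.0346, -0.4857)

O1 = (0.1361·cos0.0°, 0.1361·sin0.0°, -0.1631) = (0.1361, 0.0000, -0.1631)
φ2=120.0°: virtual centre (-0.0680, 0.1178, -0.1631), radius l
arm 3 at φ=240.0°: (R−r)+L cos θ3 = 0.1632;  O3 = (-0.0816, -0.1414, -0.1474)
|O₂|²−|O₁|² = 0.0000;  |O₃|²−|O₁|² = 0.0033
plane₁₂: -0.4082x+0.2357y+0.0000z = 0.0000
Cramer: x(z) = -0.0035+0.0339z;  y(z) = -0.0061+0.0588z
quadratic in z: (1.0046)z²+(0.3161)z+(-0.0835)=0, √Δ=0.6598 → z ∈ {-0.4857, 0.1711}; z = -0.4857 (taking z<0)
x = -0.0200, y = -0.0346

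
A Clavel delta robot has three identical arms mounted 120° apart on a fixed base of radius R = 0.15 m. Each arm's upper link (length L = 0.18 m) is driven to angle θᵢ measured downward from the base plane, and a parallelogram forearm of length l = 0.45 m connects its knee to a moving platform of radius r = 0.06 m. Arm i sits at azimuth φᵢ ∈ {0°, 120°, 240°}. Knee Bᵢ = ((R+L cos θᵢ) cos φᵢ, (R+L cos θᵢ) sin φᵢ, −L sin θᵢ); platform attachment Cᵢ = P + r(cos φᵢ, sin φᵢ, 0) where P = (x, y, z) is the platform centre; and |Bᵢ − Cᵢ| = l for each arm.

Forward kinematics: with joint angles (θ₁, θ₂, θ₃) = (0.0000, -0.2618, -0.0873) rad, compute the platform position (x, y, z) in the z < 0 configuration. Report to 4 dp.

(-0.0255, 0.0217, -0.3387)

arm 1 at φ=0.0°: (R−r)+L cos θ1 = 0.2700;  centre 1 = (0.2700, 0.0000, 0.0000)
arm 2 at φ=120.0°: (R−r)+L cos θ2 = 0.2639;  centre 2 = (-0.1319, 0.2285, 0.0466)
centre 3 = (0.2693·cos240.0°, 0.2693·sin240.0°, 0.0157) = (-0.1347, -0.2332, 0.0157)
eliminate P² terms by subtracting sphere 1 from 2 and 3
linear system: -0.8039x+0.4570y = -0.0011−0.0932z; -0.8093x+-0.4665y = -0.0001−0.0314z
det = 0.7449;  x = 0.0008+0.0776z,  y = -0.0011+-0.0674z
quadratic in z: (1.0106)z²+(-0.0416)z+(-0.1300)=0, √Δ=0.7261 → z ∈ {-0.3387, 0.3799}; z = -0.3387 (taking z<0)
x = -0.0255, y = 0.0217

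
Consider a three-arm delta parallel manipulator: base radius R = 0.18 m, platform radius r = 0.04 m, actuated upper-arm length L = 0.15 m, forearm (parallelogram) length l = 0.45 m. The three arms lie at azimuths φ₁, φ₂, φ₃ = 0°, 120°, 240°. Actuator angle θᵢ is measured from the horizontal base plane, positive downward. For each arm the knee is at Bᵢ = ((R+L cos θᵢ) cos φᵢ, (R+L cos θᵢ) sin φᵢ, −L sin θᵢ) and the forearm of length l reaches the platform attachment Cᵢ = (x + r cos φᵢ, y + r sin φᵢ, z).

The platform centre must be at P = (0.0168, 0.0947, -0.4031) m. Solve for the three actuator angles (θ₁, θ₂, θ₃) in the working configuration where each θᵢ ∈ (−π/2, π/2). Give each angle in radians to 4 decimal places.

arm 1 (φ=0.0°): x'=0.0168, y'=0.0947
  A cos θ + B sin θ = C:  0.1232·cos θ + -0.4031·sin θ = -0.0221
  θ1 = atan2(B,A) + arccos(C/0.4215) = 0.3491
φ2=120.0° → target in arm frame (0.0736, -0.0619)
  e−x'=0.0664;  (l²−L²−(e−x')²−y'²−z²)/2L = 0.0309
  γ=atan2(-0.4031,0.0664)=-1.4076;  ψ=arccos(0.0756)=1.4951;  θ2=γ+ψ≈0.0875
rotate P by −φ3: (-0.0904, -0.0328, -0.4031)
  A=0.2304, B=-0.4031, C=(l²−L²−A²−y'²−z²)/(2L)=-0.1222
  θ3 = atan2(B,A) + arccos(C/0.4643) = 0.7856

θ₁ = 0.3491, θ₂ = 0.0875, θ₃ = 0.7856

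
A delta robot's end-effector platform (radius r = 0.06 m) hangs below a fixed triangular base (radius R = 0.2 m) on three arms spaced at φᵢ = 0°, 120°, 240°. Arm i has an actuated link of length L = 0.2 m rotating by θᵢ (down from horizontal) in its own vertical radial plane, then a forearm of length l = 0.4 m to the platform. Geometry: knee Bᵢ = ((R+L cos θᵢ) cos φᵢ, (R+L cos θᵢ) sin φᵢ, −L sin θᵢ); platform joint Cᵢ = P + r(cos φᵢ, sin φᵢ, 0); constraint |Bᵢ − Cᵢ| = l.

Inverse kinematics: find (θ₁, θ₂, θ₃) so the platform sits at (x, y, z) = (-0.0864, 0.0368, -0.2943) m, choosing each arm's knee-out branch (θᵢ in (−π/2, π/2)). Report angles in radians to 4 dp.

φ1=0.0° → target in arm frame (-0.0864, 0.0368)
  A cos θ + B sin θ = C:  0.2264·cos θ + -0.2943·sin θ = -0.0481
  θ1 = atan2(B,A) + arccos(C/0.3713) = 0.7855
φ2=120.0° → target in arm frame (0.0751, 0.0564)
  e−x'=0.0649;  (l²−L²−(e−x')²−y'²−z²)/2L = 0.0650
  γ=atan2(-0.2943,0.0649)=-1.3536;  ψ=arccos(0.2156)=1.3535;  θ2=γ+ψ≈-0.0001
φ3=240.0° → target in arm frame (0.0113, -0.0932)
  A cos θ + B sin θ = C:  0.1287·cos θ + -0.2943·sin θ = 0.0204
  γ=atan2(-0.2943,0.1287)=-1.1586;  ψ=arccos(0.0634)=1.5074;  θ3=γ+ψ≈0.3488

θ₁ = 0.7855, θ₂ = -0.0001, θ₃ = 0.3488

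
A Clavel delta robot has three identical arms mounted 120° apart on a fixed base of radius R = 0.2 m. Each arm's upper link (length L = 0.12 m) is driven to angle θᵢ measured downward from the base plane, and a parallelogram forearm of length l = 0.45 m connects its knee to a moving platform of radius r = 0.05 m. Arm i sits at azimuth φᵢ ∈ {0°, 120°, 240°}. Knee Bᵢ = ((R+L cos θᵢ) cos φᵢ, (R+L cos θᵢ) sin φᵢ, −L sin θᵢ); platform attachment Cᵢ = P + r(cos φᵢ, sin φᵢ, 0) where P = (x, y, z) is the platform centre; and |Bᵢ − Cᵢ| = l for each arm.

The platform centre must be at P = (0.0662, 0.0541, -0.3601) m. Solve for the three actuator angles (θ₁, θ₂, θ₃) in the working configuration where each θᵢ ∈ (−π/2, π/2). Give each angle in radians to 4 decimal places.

θ₁ = -0.3493, θ₂ = -0.0005, θ₃ = 0.5231

φ1=0.0° → target in arm frame (0.0662, 0.0541)
  A=0.0838, B=-0.3601, C=(l²−L²−A²−y'²−z²)/(2L)=0.2020
  θ1 = atan2(B,A) + arccos(C/0.3697) = -0.3493
arm 2 (φ=120.0°): x'=0.0138, y'=-0.0844
  e−x'=0.1362;  (l²−L²−(e−x')²−y'²−z²)/2L = 0.1364
  √(A²+B²)=0.3850;  θ2 = -1.2091+1.2086 ≈ -0.0005
arm 3 (φ=240.0°): x'=-0.0800, y'=0.0303
  A cos θ + B sin θ = C:  0.2300·cos θ + -0.3601·sin θ = 0.0193
  √(A²+B²)=0.4273;  θ3 = -1.0025+1.5256 ≈ 0.5231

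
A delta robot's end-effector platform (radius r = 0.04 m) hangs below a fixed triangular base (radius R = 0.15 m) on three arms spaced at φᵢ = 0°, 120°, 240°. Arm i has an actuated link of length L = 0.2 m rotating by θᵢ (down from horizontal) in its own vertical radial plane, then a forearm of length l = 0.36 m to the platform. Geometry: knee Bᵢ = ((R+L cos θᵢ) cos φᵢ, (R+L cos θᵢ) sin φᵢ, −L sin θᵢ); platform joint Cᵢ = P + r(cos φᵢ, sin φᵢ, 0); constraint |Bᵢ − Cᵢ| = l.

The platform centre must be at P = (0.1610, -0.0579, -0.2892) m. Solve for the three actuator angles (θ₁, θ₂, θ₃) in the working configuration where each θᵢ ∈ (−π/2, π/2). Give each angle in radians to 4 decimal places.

θ₁ = -0.1746, θ₂ = 1.1344, θ₃ = 0.7853

arm 1 (φ=0.0°): x'=0.1610, y'=-0.0579
  A cos θ + B sin θ = C:  -0.0510·cos θ + -0.2892·sin θ = 0.0000
  θ1 = atan2(B,A) + arccos(C/0.2937) = -0.1746
rotate P by −φ2: (-0.1306, -0.1105, -0.2892)
  A cos θ + B sin θ = C:  0.2406·cos θ + -0.2892·sin θ = -0.1604
  θ2 = atan2(B,A) + arccos(C/0.3762) = 1.1344
φ3=240.0° → target in arm frame (-0.0304, 0.1684)
  A=0.1404, B=-0.2892, C=(l²−L²−A²−y'²−z²)/(2L)=-0.1052
  θ3 = atan2(B,A) + arccos(C/0.3215) = 0.7853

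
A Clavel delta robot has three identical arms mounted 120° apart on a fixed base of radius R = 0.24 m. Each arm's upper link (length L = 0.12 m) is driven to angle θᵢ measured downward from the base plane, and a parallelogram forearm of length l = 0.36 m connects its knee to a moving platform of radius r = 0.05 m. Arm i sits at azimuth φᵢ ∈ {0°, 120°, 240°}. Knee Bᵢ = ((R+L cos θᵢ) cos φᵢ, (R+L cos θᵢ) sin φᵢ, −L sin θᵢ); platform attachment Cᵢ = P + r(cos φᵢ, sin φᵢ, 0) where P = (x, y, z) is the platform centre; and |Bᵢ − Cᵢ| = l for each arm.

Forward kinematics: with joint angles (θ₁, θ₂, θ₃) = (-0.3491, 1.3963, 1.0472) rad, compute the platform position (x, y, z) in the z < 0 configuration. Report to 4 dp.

(0.1345, -0.0351, -0.2753)

arm 1 at φ=0.0°: (R−r)+L cos θ1 = 0.3028;  S1 = (0.3028, 0.0000, 0.0410)
S2 = (0.2108·cos120.0°, 0.2108·sin120.0°, -0.1182) = (-0.1054, 0.1826, -0.1182)
arm 3 at φ=240.0°: (R−r)+L cos θ3 = 0.2500;  S3 = (-0.1250, -0.2165, -0.1039)
eliminate P² terms by subtracting sphere 1 from 2 and 3
[-0.8164 0.3652 -0.3184]·P = -0.0349;  [-0.8555 -0.4330 -0.2899]·P = -0.0200
Cramer: x(z) = 0.0337-0.3661z;  y(z) = -0.0203+0.0537z
quadratic in z: (1.1369)z²+(0.1127)z+(-0.0551)=0, √Δ=0.5132 → z ∈ {-0.2753, 0.1761}; z = -0.2753 (taking z<0)
x = 0.1345, y = -0.0351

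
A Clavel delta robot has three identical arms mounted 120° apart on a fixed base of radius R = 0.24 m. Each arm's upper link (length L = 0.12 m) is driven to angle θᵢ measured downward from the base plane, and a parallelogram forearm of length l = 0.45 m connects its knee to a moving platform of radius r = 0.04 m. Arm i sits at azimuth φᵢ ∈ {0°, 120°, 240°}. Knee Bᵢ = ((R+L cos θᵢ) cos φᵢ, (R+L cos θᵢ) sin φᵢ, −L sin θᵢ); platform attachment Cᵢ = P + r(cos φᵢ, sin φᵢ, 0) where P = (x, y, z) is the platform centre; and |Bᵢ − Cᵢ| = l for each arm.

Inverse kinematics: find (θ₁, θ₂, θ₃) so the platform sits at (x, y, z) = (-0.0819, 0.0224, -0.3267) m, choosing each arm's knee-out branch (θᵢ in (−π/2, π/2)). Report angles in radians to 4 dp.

φ1=0.0° → target in arm frame (-0.0819, 0.0224)
  A cos θ + B sin θ = C:  0.2819·cos θ + -0.3267·sin θ = 0.0058
  θ1 = atan2(B,A) + arccos(C/0.4315) = 0.6984
arm 2 (φ=120.0°): x'=0.0603, y'=0.0597
  A cos θ + B sin θ = C:  0.1397·cos θ + -0.3267·sin θ = 0.2429
  θ2 = atan2(B,A) + arccos(C/0.3553) = -0.3488
rotate P by −φ3: (0.0216, -0.0821, -0.3267)
  e−x'=0.1784;  (l²−L²−(e−x')²−y'²−z²)/2L = 0.1782
  √(A²+B²)=0.3723;  θ3 = -1.0709+1.0715 ≈ 0.0006

θ₁ = 0.6984, θ₂ = -0.3488, θ₃ = 0.0006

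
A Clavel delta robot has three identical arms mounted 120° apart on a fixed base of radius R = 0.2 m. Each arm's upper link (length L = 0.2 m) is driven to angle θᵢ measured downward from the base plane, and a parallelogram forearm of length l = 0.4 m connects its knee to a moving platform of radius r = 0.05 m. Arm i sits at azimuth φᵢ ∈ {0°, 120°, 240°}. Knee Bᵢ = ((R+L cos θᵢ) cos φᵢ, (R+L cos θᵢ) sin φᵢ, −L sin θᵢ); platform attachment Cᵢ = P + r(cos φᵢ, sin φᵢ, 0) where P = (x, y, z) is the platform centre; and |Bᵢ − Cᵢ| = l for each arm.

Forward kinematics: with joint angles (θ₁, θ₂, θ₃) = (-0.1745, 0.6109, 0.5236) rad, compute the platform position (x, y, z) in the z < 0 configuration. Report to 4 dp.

O1 = (0.3470·cos0.0°, 0.3470·sin0.0°, 0.0347) = (0.3470, 0.0000, 0.0347)
φ2=120.0°: virtual centre (-0.1569, 0.2718, -0.1147), radius l
φ3=240.0°: virtual centre (-0.1616, -0.2799, -0.1000), radius l
subtract pairs → two planes through P
linear system: -1.0078x+0.5436y = -0.0099−-0.2989z; -1.0171x+-0.5598y = -0.0071−-0.2694z
det = 1.1170;  x = 0.0085+-0.2809z,  y = -0.0026+0.0291z
sphere 1 gives Az²+Bz+C=0 with A=1.0798, B=0.1206, C=-0.0442;  B²−4AC=0.2054;  roots -0.2657, 0.1540;  negative root z = -0.2657
x = 0.0831, y = -0.0103

(0.0831, -0.0103, -0.2657)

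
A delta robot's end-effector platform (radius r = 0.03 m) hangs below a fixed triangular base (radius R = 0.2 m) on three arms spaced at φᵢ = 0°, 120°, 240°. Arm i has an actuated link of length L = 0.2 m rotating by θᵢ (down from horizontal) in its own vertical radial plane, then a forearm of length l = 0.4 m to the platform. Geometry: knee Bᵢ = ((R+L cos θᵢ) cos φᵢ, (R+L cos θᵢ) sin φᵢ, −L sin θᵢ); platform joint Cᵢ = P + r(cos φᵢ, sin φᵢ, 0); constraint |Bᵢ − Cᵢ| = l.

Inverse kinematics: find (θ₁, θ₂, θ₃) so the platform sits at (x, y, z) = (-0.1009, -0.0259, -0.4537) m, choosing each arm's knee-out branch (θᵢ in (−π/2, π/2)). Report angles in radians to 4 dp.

θ₁ = 1.3962, θ₂ = 0.9598, θ₃ = 0.7851

rotate P by −φ1: (-0.1009, -0.0259, -0.4537)
  e−x'=0.2709;  (l²−L²−(e−x')²−y'²−z²)/2L = -0.3998
  √(A²+B²)=0.5284;  θ1 = -1.0325+2.4287 ≈ 1.3962
arm 2 (φ=120.0°): x'=0.0280, y'=0.1003
  A=0.1420, B=-0.4537, C=(l²−L²−A²−y'²−z²)/(2L)=-0.2902
  γ=atan2(-0.4537,0.1420)=-1.2675;  ψ=arccos(-0.6104)=2.2273;  θ2=γ+ψ≈0.9598
rotate P by −φ3: (0.0729, -0.0744, -0.4537)
  A cos θ + B sin θ = C:  0.0971·cos θ + -0.4537·sin θ = -0.2520
  θ3 = atan2(B,A) + arccos(C/0.4640) = 0.7851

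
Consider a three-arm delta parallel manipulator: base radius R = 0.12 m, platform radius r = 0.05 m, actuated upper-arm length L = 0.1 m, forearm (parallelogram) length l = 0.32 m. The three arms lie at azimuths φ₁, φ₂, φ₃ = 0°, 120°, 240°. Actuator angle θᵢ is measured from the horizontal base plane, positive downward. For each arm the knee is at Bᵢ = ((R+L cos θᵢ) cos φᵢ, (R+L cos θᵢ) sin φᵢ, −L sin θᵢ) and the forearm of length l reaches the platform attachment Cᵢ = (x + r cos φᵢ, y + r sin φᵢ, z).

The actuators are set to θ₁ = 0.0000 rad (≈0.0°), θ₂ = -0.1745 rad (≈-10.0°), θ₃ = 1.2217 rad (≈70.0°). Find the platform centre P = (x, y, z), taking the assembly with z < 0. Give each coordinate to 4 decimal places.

arm 1 at φ=0.0°: ρ1 = 0.1700;  S1 = (0.1700, 0.0000, 0.0000)
arm 2 at φ=120.0°: ρ2 = 0.1685;  S2 = (-0.0842, 0.1459, 0.0174)
arm 3 at φ=240.0°: ρ3 = 0.1042;  S3 = (-0.0521, -0.0902, -0.0940)
subtract pairs → two planes through P
plane₁₂: -0.5085x+0.2918y+0.0347z = -0.0002
det = 0.2214;  x = 0.0123+-0.2194z,  y = 0.0207+-0.5013z
into |P−S₁|² = l²: 1.2994z² + 0.0484z + -0.0771 = 0;  Δ = 0.4031;  z = -0.2629 or 0.2257 → z<0 root = -0.2629
x = 0.0700, y = 0.1525

(0.0700, 0.1525, -0.2629)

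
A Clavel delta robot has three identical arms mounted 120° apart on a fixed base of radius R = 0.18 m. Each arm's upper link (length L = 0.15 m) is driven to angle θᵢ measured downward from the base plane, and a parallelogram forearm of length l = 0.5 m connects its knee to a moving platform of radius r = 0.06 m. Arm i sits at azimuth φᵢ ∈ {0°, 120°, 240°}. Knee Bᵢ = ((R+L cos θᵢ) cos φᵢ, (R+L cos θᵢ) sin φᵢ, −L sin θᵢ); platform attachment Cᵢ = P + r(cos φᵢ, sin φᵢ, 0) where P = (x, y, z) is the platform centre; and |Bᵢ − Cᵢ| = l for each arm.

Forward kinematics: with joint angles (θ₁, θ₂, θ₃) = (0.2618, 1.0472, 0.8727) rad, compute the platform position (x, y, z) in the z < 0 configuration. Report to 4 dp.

(0.1387, -0.0333, -0.5215)

φ1=0.0°: virtual centre (0.2649, 0.0000, -0.0388), radius l
arm 2 at φ=120.0°: ρ2 = 0.1950;  centre 2 = (-0.0975, 0.1689, -0.1299)
φ3=240.0°: virtual centre (-0.1082, -0.1874, -0.1149), radius l
eliminate P² terms by subtracting sphere 1 from 2 and 3
linear system: -0.7248x+0.3377y = -0.0168−-0.1822z; -0.7462x+-0.3748y = -0.0116−-0.1522z
Cramer: x(z) = 0.0195-0.2285z;  y(z) = -0.0078+0.0490z
into |P−centre ₁|² = l²: 1.0546z² + 0.1890z + -0.1882 = 0;  Δ = 0.8297;  z = -0.5215 or 0.3422 → z<0 root = -0.5215
x = 0.1387, y = -0.0333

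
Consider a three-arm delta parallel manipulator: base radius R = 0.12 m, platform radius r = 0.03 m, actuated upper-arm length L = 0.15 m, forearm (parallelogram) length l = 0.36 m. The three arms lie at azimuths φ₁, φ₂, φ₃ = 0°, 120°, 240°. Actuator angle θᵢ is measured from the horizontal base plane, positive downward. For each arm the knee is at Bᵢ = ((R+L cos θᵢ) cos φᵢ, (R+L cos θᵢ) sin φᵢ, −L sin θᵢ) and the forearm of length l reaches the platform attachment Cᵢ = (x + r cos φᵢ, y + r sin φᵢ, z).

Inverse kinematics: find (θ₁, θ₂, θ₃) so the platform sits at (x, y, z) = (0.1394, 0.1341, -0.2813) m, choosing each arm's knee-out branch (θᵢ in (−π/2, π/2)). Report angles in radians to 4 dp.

arm 1 (φ=0.0°): x'=0.1394, y'=0.1341
  e−x'=-0.0494;  (l²−L²−(e−x')²−y'²−z²)/2L = 0.0252
  θ1 = atan2(B,A) + arccos(C/0.2856) = -0.2620
arm 2 (φ=120.0°): x'=0.0464, y'=-0.1878
  e−x'=0.0436;  (l²−L²−(e−x')²−y'²−z²)/2L = -0.0306
  θ2 = atan2(B,A) + arccos(C/0.2847) = 0.2614
rotate P by −φ3: (-0.1858, 0.0537, -0.2813)
  e−x'=0.2758;  (l²−L²−(e−x')²−y'²−z²)/2L = -0.1700
  γ=atan2(-0.2813,0.2758)=-0.7952;  ψ=arccos(-0.4315)=2.0169;  θ3=γ+ψ≈1.2217

θ₁ = -0.2620, θ₂ = 0.2614, θ₃ = 1.2217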